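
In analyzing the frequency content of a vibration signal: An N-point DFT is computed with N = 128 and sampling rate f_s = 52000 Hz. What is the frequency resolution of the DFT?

DFT frequency resolution = f_s / N
= 52000 / 128 = 1625/4 Hz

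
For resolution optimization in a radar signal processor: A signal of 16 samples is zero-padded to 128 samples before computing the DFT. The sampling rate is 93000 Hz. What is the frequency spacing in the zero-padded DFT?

Original DFT: N = 16, resolution = f_s/N = 93000/16 = 11625/2 Hz
Zero-padded DFT: N = 128, resolution = f_s/N = 93000/128 = 11625/16 Hz
Zero-padding interpolates the spectrum (finer frequency grid)
but does NOT improve the true spectral resolution (ability to resolve close frequencies).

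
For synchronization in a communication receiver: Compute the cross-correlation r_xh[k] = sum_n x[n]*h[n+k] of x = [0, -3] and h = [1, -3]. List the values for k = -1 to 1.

Both sequences indexed from 0 and zero outside their support.
Lags with overlap: k = -1 to 1.
  r_xh[-1] = x[1]*h[0] = -3
  r_xh[0] = x[0]*h[0] + x[1]*h[1] = 9
  r_xh[1] = x[0]*h[1] = 0
r_xh = [-3, 9, 0] (for k = -1, ..., 1)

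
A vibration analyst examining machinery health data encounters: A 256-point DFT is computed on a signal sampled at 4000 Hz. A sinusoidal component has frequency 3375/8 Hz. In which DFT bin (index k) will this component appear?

DFT frequency resolution = f_s/N = 4000/256 = 125/8 Hz
Bin index k = f_signal / resolution = 3375/8 / 125/8 = 27
The signal frequency 3375/8 Hz falls in DFT bin k = 27.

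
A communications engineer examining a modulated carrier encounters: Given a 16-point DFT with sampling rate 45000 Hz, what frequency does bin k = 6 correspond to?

The frequency of DFT bin k is: f_k = k * f_s / N
f_6 = 6 * 45000 / 16 = 16875 Hz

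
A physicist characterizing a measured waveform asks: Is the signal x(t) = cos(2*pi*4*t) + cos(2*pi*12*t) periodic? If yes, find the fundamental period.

f1 = 4 Hz, f2 = 12 Hz
Period T1 = 1/4, T2 = 1/12
Ratio T1/T2 = 12/4, which is rational.
The signal is periodic with fundamental period T = 1/GCD(4,12) = 1/4 s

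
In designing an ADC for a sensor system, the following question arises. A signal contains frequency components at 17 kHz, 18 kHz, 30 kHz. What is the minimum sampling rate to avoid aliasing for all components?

The highest frequency component is f_max = 30 kHz.
Nyquist rate = 2 * f_max = 2 * 30 kHz = 60 kHz.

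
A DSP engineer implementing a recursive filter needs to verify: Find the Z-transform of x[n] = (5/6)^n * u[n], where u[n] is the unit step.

The Z-transform of a^n * u[n] is z/(z-a) for |z| > |a|.
Here a = 5/6, so X(z) = z/(z - (5/6)) = 6z/(6z - 5)
ROC: |z| > 5/6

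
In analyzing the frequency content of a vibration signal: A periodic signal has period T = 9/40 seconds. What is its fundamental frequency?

The fundamental frequency is the reciprocal of the period.
f = 1/T = 1/(9/40) = 40/9 Hz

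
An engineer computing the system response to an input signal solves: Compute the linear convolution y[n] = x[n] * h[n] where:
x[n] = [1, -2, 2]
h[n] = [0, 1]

y[n] = sum_k x[k]*h[n-k]. Output length = len(x) + len(h) - 1 = 3 + 2 - 1 = 4.
y[0] = 1*0 = 0
y[1] = -2*0 + 1*1 = 1
y[2] = 2*0 + -2*1 = -2
y[3] = 2*1 = 2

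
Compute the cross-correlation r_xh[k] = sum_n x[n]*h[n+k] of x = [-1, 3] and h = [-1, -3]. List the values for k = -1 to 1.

Both sequences indexed from 0 and zero outside their support.
Lags with overlap: k = -1 to 1.
  r_xh[-1] = x[1]*h[0] = -3
  r_xh[0] = x[0]*h[0] + x[1]*h[1] = -8
  r_xh[1] = x[0]*h[1] = 3
r_xh = [-3, -8, 3] (for k = -1, ..., 1)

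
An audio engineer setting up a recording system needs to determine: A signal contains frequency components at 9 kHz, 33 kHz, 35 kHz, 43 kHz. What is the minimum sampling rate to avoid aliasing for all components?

The highest frequency component is f_max = 43 kHz.
Nyquist rate = 2 * f_max = 2 * 43 kHz = 86 kHz.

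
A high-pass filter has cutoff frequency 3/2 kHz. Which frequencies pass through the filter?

A high-pass filter passes all frequencies above the cutoff frequency 3/2 kHz and attenuates lower frequencies.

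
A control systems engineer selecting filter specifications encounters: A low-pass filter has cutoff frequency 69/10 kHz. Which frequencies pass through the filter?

A low-pass filter passes all frequencies below the cutoff frequency 69/10 kHz and attenuates higher frequencies.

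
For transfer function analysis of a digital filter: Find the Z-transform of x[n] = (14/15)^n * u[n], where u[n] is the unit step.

The Z-transform of a^n * u[n] is z/(z-a) for |z| > |a|.
Here a = 14/15, so X(z) = z/(z - (14/15)) = 15z/(15z - 14)
ROC: |z| > 14/15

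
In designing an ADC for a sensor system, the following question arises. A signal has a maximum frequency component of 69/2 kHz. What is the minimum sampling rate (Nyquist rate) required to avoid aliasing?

By the Nyquist-Shannon sampling theorem,
the minimum sampling rate (Nyquist rate) must be at least 2 * f_max.
Nyquist rate = 2 * 69/2 kHz = 69 kHz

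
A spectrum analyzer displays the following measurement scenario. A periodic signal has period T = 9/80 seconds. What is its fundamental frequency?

The fundamental frequency is the reciprocal of the period.
f = 1/T = 1/(9/80) = 80/9 Hz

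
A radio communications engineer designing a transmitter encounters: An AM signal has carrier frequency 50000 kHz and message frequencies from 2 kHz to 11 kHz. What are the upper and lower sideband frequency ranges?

Upper sideband (USB) = fc + [fm_low, fm_high] = 50000 + [2, 11] = [50002, 50011] kHz
Lower sideband (LSB) = fc - [fm_high, fm_low] = 50000 - [11, 2] = [49989, 49998] kHz
Total occupied spectrum: 49989 kHz to 50011 kHz (plus carrier at 50000 kHz)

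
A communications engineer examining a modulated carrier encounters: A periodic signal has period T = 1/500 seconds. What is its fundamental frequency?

The fundamental frequency is the reciprocal of the period.
f = 1/T = 1/(1/500) = 500 Hz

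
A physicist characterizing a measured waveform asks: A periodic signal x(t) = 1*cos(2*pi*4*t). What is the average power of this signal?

Average power of A*cos(wt) is A^2/2.
P = 1^2 / 2 = 1/2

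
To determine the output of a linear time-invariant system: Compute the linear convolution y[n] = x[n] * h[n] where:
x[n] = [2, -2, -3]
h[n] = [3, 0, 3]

y[n] = sum_k x[k]*h[n-k]. Output length = len(x) + len(h) - 1 = 3 + 3 - 1 = 5.
y[0] = 2*3 = 6
y[1] = -2*3 + 2*0 = -6
y[2] = -3*3 + -2*0 + 2*3 = -3
y[3] = -3*0 + -2*3 = -6
y[4] = -3*3 = -9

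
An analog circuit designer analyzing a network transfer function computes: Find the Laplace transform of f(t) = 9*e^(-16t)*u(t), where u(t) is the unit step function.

Standard Laplace transform pair:
e^(-at)*u(t) <-> 1/(s+a)
With a = 16: L{9*e^(-16t)*u(t)} = 9/(s+16), ROC: Re(s) > -16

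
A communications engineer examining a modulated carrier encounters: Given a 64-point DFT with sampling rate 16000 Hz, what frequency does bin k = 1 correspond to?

The frequency of DFT bin k is: f_k = k * f_s / N
f_1 = 1 * 16000 / 64 = 250 Hz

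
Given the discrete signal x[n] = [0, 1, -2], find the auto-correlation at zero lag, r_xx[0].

The auto-correlation at zero lag r_xx[0] equals the signal energy.
r_xx[0] = sum of x[n]^2 = 0^2 + 1^2 + (-2)^2
= 0 + 1 + 4 = 5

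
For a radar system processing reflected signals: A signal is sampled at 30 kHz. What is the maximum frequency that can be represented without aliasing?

The maximum frequency that can be represented without aliasing
is the Nyquist frequency: f_max = f_s / 2 = 30 kHz / 2 = 15 kHz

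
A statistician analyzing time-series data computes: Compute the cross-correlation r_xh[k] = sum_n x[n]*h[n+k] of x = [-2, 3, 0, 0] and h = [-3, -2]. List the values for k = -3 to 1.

Both sequences indexed from 0 and zero outside their support.
Lags with overlap: k = -3 to 1.
  r_xh[-3] = x[3]*h[0] = 0
  r_xh[-2] = x[2]*h[0] + x[3]*h[1] = 0
  r_xh[-1] = x[1]*h[0] + x[2]*h[1] = -9
  r_xh[0] = x[0]*h[0] + x[1]*h[1] = 0
  r_xh[1] = x[0]*h[1] = 4
r_xh = [0, 0, -9, 0, 4] (for k = -3, ..., 1)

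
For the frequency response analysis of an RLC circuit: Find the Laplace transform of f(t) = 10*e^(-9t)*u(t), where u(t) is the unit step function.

Standard Laplace transform pair:
e^(-at)*u(t) <-> 1/(s+a)
With a = 9: L{10*e^(-9t)*u(t)} = 10/(s+9), ROC: Re(s) > -9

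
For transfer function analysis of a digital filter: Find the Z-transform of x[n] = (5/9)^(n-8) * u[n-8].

Time-shifting property: if X(z) = Z{x[n]}, then Z{x[n-d]} = z^(-d) * X(z)
X(z) = z/(z - 5/9) for x[n] = (5/9)^n * u[n]
Z{x[n-8]} = z^(-8) * z/(z - 5/9) = z^(-7)/(z - 5/9)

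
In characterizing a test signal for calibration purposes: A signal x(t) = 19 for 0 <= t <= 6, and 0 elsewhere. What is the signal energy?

Energy = integral of |x(t)|^2 dt over the signal duration
= 19^2 * 6 = 361 * 6 = 2166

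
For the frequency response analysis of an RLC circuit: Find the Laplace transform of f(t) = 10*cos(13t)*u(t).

Standard pair: cos(wt)*u(t) <-> s/(s^2+w^2)
With w = 13: L{10*cos(13t)*u(t)} = 10s/(s^2+169)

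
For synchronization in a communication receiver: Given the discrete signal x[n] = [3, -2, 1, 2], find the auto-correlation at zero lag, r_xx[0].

The auto-correlation at zero lag r_xx[0] equals the signal energy.
r_xx[0] = sum of x[n]^2 = 3^2 + (-2)^2 + 1^2 + 2^2
= 9 + 4 + 1 + 4 = 18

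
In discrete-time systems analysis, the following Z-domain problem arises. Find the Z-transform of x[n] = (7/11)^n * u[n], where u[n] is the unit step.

The Z-transform of a^n * u[n] is z/(z-a) for |z| > |a|.
Here a = 7/11, so X(z) = z/(z - (7/11)) = 11z/(11z - 7)
ROC: |z| > 7/11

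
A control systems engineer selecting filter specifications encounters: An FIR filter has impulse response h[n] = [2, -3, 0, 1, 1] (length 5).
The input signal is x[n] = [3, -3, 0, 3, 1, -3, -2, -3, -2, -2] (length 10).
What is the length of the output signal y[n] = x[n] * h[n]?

For linear convolution, the output length is:
len(y) = len(x) + len(h) - 1 = 10 + 5 - 1 = 14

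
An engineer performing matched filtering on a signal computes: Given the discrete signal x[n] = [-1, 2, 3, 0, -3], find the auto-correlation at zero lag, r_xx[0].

The auto-correlation at zero lag r_xx[0] equals the signal energy.
r_xx[0] = sum of x[n]^2 = (-1)^2 + 2^2 + 3^2 + 0^2 + (-3)^2
= 1 + 4 + 9 + 0 + 9 = 23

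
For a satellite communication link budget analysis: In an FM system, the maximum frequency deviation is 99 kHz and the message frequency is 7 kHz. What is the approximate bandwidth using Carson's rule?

Carson's rule: BW = 2*(delta_f + f_m)
= 2*(99 + 7) kHz = 212 kHz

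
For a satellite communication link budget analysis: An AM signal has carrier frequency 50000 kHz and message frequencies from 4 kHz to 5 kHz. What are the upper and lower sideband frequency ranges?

Upper sideband (USB) = fc + [fm_low, fm_high] = 50000 + [4, 5] = [50004, 50005] kHz
Lower sideband (LSB) = fc - [fm_high, fm_low] = 50000 - [5, 4] = [49995, 49996] kHz
Total occupied spectrum: 49995 kHz to 50005 kHz (plus carrier at 50000 kHz)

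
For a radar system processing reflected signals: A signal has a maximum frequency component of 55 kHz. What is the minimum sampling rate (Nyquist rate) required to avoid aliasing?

By the Nyquist-Shannon sampling theorem,
the minimum sampling rate (Nyquist rate) must be at least 2 * f_max.
Nyquist rate = 2 * 55 kHz = 110 kHz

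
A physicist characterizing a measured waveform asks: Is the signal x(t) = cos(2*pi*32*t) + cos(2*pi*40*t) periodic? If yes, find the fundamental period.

f1 = 32 Hz, f2 = 40 Hz
Period T1 = 1/32, T2 = 1/40
Ratio T1/T2 = 40/32, which is rational.
The signal is periodic with fundamental period T = 1/GCD(32,40) = 1/8 s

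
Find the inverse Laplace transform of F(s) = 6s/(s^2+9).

Standard pair: s/(s^2+w^2) <-> cos(wt)*u(t)
With k=6, w=3: f(t) = 6*cos(3t)*u(t)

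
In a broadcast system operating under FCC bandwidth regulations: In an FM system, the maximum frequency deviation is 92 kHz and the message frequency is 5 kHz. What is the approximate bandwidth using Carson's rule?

Carson's rule: BW = 2*(delta_f + f_m)
= 2*(92 + 5) kHz = 194 kHz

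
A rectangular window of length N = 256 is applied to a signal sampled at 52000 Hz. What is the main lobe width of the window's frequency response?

For a rectangular window of length N,
the main lobe width in frequency is 2*f_s/N.
= 2*52000/256 = 1625/4 Hz
This determines the minimum frequency separation for resolving two sinusoids.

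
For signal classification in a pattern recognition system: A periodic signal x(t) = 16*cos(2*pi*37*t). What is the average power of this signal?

Average power of A*cos(wt) is A^2/2.
P = 16^2 / 2 = 256/2 = 128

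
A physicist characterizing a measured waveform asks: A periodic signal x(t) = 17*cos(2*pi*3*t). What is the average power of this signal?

Average power of A*cos(wt) is A^2/2.
P = 17^2 / 2 = 289/2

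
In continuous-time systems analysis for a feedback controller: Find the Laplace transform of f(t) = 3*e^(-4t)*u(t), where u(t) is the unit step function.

Standard Laplace transform pair:
e^(-at)*u(t) <-> 1/(s+a)
With a = 4: L{3*e^(-4t)*u(t)} = 3/(s+4), ROC: Re(s) > -4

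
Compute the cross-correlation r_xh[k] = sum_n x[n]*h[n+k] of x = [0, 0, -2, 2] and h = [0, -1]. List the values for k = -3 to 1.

Both sequences indexed from 0 and zero outside their support.
Lags with overlap: k = -3 to 1.
  r_xh[-3] = x[3]*h[0] = 0
  r_xh[-2] = x[2]*h[0] + x[3]*h[1] = -2
  r_xh[-1] = x[1]*h[0] + x[2]*h[1] = 2
  r_xh[0] = x[0]*h[0] + x[1]*h[1] = 0
  r_xh[1] = x[0]*h[1] = 0
r_xh = [0, -2, 2, 0, 0] (for k = -3, ..., 1)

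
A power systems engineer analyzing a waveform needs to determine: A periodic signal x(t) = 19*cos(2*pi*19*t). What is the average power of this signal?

Average power of A*cos(wt) is A^2/2.
P = 19^2 / 2 = 361/2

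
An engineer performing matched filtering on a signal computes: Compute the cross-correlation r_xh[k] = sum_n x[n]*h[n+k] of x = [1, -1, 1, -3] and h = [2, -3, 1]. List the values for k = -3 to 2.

Both sequences indexed from 0 and zero outside their support.
Lags with overlap: k = -3 to 2.
  r_xh[-3] = x[3]*h[0] = -6
  r_xh[-2] = x[2]*h[0] + x[3]*h[1] = 11
  r_xh[-1] = x[1]*h[0] + x[2]*h[1] + x[3]*h[2] = -8
  r_xh[0] = x[0]*h[0] + x[1]*h[1] + x[2]*h[2] = 6
  r_xh[1] = x[0]*h[1] + x[1]*h[2] = -4
  r_xh[2] = x[0]*h[2] = 1
r_xh = [-6, 11, -8, 6, -4, 1] (for k = -3, ..., 2)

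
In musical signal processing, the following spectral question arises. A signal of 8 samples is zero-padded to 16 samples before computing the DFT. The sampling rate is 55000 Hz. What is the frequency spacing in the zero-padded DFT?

Original DFT: N = 8, resolution = f_s/N = 55000/8 = 6875 Hz
Zero-padded DFT: N = 16, resolution = f_s/N = 55000/16 = 6875/2 Hz
Zero-padding interpolates the spectrum (finer frequency grid)
but does NOT improve the true spectral resolution (ability to resolve close frequencies).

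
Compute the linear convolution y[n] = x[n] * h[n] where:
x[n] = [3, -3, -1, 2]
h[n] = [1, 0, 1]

y[n] = sum_k x[k]*h[n-k]. Output length = len(x) + len(h) - 1 = 4 + 3 - 1 = 6.
y[0] = 3*1 = 3
y[1] = -3*1 + 3*0 = -3
y[2] = -1*1 + -3*0 + 3*1 = 2
y[3] = 2*1 + -1*0 + -3*1 = -1
y[4] = 2*0 + -1*1 = -1
y[5] = 2*1 = 2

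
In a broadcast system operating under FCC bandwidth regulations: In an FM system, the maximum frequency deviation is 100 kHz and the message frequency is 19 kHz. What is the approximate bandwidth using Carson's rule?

Carson's rule: BW = 2*(delta_f + f_m)
= 2*(100 + 19) kHz = 238 kHz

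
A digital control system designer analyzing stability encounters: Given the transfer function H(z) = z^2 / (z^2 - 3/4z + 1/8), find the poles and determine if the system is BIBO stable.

Poles are roots of the denominator: z^2 - 3/4z + 1/8 = 0.
Quadratic formula: z = [-(-3/4) +/- sqrt((-3/4)^2 - 4*(1/8))] / 2
Discriminant = 9/16 - 1/2 = 1/16; sqrt = 1/4.
z = (3/4 +/- 1/4) / 2 => z = 1/2 or z = 1/4.
|p1| = 1/2, |p2| = 1/4.
For BIBO stability, all poles must lie inside the unit circle (|p| < 1).
System is STABLE since both |p| < 1.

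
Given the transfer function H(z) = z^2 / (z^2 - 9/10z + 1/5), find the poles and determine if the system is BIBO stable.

Poles are roots of the denominator: z^2 - 9/10z + 1/5 = 0.
Quadratic formula: z = [-(-9/10) +/- sqrt((-9/10)^2 - 4*(1/5))] / 2
Discriminant = 81/100 - 4/5 = 1/100; sqrt = 1/10.
z = (9/10 +/- 1/10) / 2 => z = 1/2 or z = 2/5.
|p1| = 1/2, |p2| = 2/5.
For BIBO stability, all poles must lie inside the unit circle (|p| < 1).
System is STABLE since both |p| < 1.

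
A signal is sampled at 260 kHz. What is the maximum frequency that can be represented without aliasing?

The maximum frequency that can be represented without aliasing
is the Nyquist frequency: f_max = f_s / 2 = 260 kHz / 2 = 130 kHz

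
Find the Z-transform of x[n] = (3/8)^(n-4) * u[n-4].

Time-shifting property: if X(z) = Z{x[n]}, then Z{x[n-d]} = z^(-d) * X(z)
X(z) = z/(z - 3/8) for x[n] = (3/8)^n * u[n]
Z{x[n-4]} = z^(-4) * z/(z - 3/8) = z^(-3)/(z - 3/8)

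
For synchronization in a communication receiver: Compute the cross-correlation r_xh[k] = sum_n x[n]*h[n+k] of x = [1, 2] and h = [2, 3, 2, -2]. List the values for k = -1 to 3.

Both sequences indexed from 0 and zero outside their support.
Lags with overlap: k = -1 to 3.
  r_xh[-1] = x[1]*h[0] = 4
  r_xh[0] = x[0]*h[0] + x[1]*h[1] = 8
  r_xh[1] = x[0]*h[1] + x[1]*h[2] = 7
  r_xh[2] = x[0]*h[2] + x[1]*h[3] = -2
  r_xh[3] = x[0]*h[3] = -2
r_xh = [4, 8, 7, -2, -2] (for k = -1, ..., 3)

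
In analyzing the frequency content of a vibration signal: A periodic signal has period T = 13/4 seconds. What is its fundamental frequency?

The fundamental frequency is the reciprocal of the period.
f = 1/T = 1/(13/4) = 4/13 Hz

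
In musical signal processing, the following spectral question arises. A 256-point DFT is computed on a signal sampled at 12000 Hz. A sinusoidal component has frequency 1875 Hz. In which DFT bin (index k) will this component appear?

DFT frequency resolution = f_s/N = 12000/256 = 375/8 Hz
Bin index k = f_signal / resolution = 1875 / 375/8 = 40
The signal frequency 1875 Hz falls in DFT bin k = 40.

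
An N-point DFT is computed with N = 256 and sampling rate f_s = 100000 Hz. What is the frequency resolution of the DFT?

DFT frequency resolution = f_s / N
= 100000 / 256 = 3125/8 Hz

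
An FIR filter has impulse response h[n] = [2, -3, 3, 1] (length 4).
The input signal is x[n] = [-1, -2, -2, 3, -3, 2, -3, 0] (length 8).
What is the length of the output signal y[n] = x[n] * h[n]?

For linear convolution, the output length is:
len(y) = len(x) + len(h) - 1 = 8 + 4 - 1 = 11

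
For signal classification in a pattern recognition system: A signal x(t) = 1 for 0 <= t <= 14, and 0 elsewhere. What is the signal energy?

Energy = integral of |x(t)|^2 dt over the signal duration
= 1^2 * 14 = 1 * 14 = 14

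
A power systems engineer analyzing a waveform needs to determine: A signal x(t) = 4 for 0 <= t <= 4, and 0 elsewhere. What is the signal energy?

Energy = integral of |x(t)|^2 dt over the signal duration
= 4^2 * 4 = 16 * 4 = 64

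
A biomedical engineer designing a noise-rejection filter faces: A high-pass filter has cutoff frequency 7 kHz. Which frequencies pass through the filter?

A high-pass filter passes all frequencies above the cutoff frequency 7 kHz and attenuates lower frequencies.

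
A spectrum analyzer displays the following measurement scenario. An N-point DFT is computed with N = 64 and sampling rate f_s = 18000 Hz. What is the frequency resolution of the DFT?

DFT frequency resolution = f_s / N
= 18000 / 64 = 1125/4 Hz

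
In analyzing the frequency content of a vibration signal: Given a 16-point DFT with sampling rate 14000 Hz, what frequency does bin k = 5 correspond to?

The frequency of DFT bin k is: f_k = k * f_s / N
f_5 = 5 * 14000 / 16 = 4375 Hz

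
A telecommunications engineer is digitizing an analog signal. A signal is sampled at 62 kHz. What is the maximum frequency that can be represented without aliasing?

The maximum frequency that can be represented without aliasing
is the Nyquist frequency: f_max = f_s / 2 = 62 kHz / 2 = 31 kHz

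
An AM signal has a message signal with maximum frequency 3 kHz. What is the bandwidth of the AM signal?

In AM (double-sideband), the bandwidth is twice the message frequency.
BW = 2 * f_m = 2 * 3 kHz = 6 kHz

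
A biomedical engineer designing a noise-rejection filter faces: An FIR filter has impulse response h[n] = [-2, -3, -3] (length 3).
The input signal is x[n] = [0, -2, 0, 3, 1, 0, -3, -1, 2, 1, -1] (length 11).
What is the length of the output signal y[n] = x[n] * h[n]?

For linear convolution, the output length is:
len(y) = len(x) + len(h) - 1 = 11 + 3 - 1 = 13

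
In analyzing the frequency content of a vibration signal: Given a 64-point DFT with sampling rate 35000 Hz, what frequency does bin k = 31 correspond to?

The frequency of DFT bin k is: f_k = k * f_s / N
f_31 = 31 * 35000 / 64 = 135625/8 Hz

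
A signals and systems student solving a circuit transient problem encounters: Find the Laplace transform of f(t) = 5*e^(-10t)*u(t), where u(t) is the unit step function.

Standard Laplace transform pair:
e^(-at)*u(t) <-> 1/(s+a)
With a = 10: L{5*e^(-10t)*u(t)} = 5/(s+10), ROC: Re(s) > -10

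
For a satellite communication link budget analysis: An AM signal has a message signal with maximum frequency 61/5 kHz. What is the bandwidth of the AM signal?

In AM (double-sideband), the bandwidth is twice the message frequency.
BW = 2 * f_m = 2 * 61/5 kHz = 122/5 kHz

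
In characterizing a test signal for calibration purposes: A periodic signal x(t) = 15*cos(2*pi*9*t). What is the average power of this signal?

Average power of A*cos(wt) is A^2/2.
P = 15^2 / 2 = 225/2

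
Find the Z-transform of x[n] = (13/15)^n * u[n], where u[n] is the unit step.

The Z-transform of a^n * u[n] is z/(z-a) for |z| > |a|.
Here a = 13/15, so X(z) = z/(z - (13/15)) = 15z/(15z - 13)
ROC: |z| > 13/15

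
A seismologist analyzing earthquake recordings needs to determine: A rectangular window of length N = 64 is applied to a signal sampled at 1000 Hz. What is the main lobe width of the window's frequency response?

For a rectangular window of length N,
the main lobe width in frequency is 2*f_s/N.
= 2*1000/64 = 125/4 Hz
This determines the minimum frequency separation for resolving two sinusoids.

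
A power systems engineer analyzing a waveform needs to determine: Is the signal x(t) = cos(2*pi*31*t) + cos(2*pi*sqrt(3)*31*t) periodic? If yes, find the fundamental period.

f1 = 31 Hz, f2 = 31*sqrt(3) Hz
Ratio f2/f1 = sqrt(3), which is irrational.
Since the frequency ratio is irrational, no common period exists.
The signal is not periodic.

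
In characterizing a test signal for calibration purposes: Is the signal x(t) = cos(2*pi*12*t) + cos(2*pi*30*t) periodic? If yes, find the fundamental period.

f1 = 12 Hz, f2 = 30 Hz
Period T1 = 1/12, T2 = 1/30
Ratio T1/T2 = 30/12, which is rational.
The signal is periodic with fundamental period T = 1/GCD(12,30) = 1/6 s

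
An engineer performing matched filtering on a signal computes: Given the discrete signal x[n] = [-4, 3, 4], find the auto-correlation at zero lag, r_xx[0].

The auto-correlation at zero lag r_xx[0] equals the signal energy.
r_xx[0] = sum of x[n]^2 = (-4)^2 + 3^2 + 4^2
= 16 + 9 + 16 = 41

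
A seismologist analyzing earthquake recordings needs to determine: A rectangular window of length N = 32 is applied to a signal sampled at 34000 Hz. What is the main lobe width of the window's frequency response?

For a rectangular window of length N,
the main lobe width in frequency is 2*f_s/N.
= 2*34000/32 = 2125 Hz
This determines the minimum frequency separation for resolving two sinusoids.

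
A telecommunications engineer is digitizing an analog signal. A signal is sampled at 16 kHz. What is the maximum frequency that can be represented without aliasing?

The maximum frequency that can be represented without aliasing
is the Nyquist frequency: f_max = f_s / 2 = 16 kHz / 2 = 8 kHz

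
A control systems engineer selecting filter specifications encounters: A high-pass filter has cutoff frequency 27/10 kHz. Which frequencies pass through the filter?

A high-pass filter passes all frequencies above the cutoff frequency 27/10 kHz and attenuates lower frequencies.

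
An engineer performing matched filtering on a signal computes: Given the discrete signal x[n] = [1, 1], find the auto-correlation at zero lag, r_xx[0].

The auto-correlation at zero lag r_xx[0] equals the signal energy.
r_xx[0] = sum of x[n]^2 = 1^2 + 1^2
= 1 + 1 = 2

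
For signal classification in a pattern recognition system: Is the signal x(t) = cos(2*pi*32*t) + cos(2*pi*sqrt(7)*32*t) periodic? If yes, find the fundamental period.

f1 = 32 Hz, f2 = 32*sqrt(7) Hz
Ratio f2/f1 = sqrt(7), which is irrational.
Since the frequency ratio is irrational, no common period exists.
The signal is not periodic.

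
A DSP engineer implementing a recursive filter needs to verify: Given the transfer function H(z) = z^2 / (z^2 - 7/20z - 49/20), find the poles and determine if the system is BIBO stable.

Poles are roots of the denominator: z^2 - 7/20z - 49/20 = 0.
Quadratic formula: z = [-(-7/20) +/- sqrt((-7/20)^2 - 4*(-49/20))] / 2
Discriminant = 49/400 + 49/5 = 3969/400; sqrt = 63/20.
z = (7/20 +/- 63/20) / 2 => z = 7/4 or z = -7/5.
|p1| = 7/4, |p2| = 7/5.
For BIBO stability, all poles must lie inside the unit circle (|p| < 1).
System is UNSTABLE since at least one |p| >= 1.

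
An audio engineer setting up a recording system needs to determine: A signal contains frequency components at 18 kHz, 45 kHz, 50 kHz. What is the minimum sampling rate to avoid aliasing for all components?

The highest frequency component is f_max = 50 kHz.
Nyquist rate = 2 * f_max = 2 * 50 kHz = 100 kHz.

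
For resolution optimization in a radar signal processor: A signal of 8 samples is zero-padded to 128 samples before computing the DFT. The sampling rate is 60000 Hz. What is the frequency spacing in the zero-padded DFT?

Original DFT: N = 8, resolution = f_s/N = 60000/8 = 7500 Hz
Zero-padded DFT: N = 128, resolution = f_s/N = 60000/128 = 1875/4 Hz
Zero-padding interpolates the spectrum (finer frequency grid)
but does NOT improve the true spectral resolution (ability to resolve close frequencies).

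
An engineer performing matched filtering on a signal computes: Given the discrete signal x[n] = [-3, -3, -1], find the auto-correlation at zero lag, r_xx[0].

The auto-correlation at zero lag r_xx[0] equals the signal energy.
r_xx[0] = sum of x[n]^2 = (-3)^2 + (-3)^2 + (-1)^2
= 9 + 9 + 1 = 19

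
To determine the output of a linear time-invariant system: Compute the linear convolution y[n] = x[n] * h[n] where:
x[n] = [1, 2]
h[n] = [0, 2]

y[n] = sum_k x[k]*h[n-k]. Output length = len(x) + len(h) - 1 = 2 + 2 - 1 = 3.
y[0] = 1*0 = 0
y[1] = 2*0 + 1*2 = 2
y[2] = 2*2 = 4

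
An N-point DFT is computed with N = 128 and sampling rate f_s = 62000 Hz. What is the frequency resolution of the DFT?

DFT frequency resolution = f_s / N
= 62000 / 128 = 3875/8 Hz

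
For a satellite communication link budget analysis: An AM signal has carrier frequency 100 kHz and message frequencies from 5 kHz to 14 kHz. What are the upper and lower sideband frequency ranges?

Upper sideband (USB) = fc + [fm_low, fm_high] = 100 + [5, 14] = [105, 114] kHz
Lower sideband (LSB) = fc - [fm_high, fm_low] = 100 - [14, 5] = [86, 95] kHz
Total occupied spectrum: 86 kHz to 114 kHz (plus carrier at 100 kHz)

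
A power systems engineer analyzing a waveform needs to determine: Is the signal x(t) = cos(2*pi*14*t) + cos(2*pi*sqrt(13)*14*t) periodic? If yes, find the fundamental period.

f1 = 14 Hz, f2 = 14*sqrt(13) Hz
Ratio f2/f1 = sqrt(13), which is irrational.
Since the frequency ratio is irrational, no common period exists.
The signal is not periodic.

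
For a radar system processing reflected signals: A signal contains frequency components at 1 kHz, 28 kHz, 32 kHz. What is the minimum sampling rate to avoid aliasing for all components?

The highest frequency component is f_max = 32 kHz.
Nyquist rate = 2 * f_max = 2 * 32 kHz = 64 kHz.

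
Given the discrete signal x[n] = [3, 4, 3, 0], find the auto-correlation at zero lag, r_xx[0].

The auto-correlation at zero lag r_xx[0] equals the signal energy.
r_xx[0] = sum of x[n]^2 = 3^2 + 4^2 + 3^2 + 0^2
= 9 + 16 + 9 + 0 = 34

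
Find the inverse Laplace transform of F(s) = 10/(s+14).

Standard pair: k/(s+a) <-> k*e^(-at)*u(t)
With k=10, a=14: f(t) = 10*e^(-14t)*u(t)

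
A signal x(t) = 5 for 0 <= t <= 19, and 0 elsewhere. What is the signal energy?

Energy = integral of |x(t)|^2 dt over the signal duration
= 5^2 * 19 = 25 * 19 = 475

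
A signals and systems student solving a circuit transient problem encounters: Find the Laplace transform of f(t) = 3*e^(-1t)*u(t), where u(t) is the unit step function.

Standard Laplace transform pair:
e^(-at)*u(t) <-> 1/(s+a)
With a = 1: L{3*e^(-1t)*u(t)} = 3/(s+1), ROC: Re(s) > -1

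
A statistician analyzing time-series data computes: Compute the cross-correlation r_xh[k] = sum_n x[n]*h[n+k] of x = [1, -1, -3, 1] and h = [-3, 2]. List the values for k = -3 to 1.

Both sequences indexed from 0 and zero outside their support.
Lags with overlap: k = -3 to 1.
  r_xh[-3] = x[3]*h[0] = -3
  r_xh[-2] = x[2]*h[0] + x[3]*h[1] = 11
  r_xh[-1] = x[1]*h[0] + x[2]*h[1] = -3
  r_xh[0] = x[0]*h[0] + x[1]*h[1] = -5
  r_xh[1] = x[0]*h[1] = 2
r_xh = [-3, 11, -3, -5, 2] (for k = -3, ..., 1)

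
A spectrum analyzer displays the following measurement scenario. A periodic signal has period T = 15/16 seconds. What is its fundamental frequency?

The fundamental frequency is the reciprocal of the period.
f = 1/T = 1/(15/16) = 16/15 Hz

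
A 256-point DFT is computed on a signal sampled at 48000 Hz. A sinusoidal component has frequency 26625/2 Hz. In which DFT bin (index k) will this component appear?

DFT frequency resolution = f_s/N = 48000/256 = 375/2 Hz
Bin index k = f_signal / resolution = 26625/2 / 375/2 = 71
The signal frequency 26625/2 Hz falls in DFT bin k = 71.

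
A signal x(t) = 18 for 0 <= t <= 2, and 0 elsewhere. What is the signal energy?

Energy = integral of |x(t)|^2 dt over the signal duration
= 18^2 * 2 = 324 * 2 = 648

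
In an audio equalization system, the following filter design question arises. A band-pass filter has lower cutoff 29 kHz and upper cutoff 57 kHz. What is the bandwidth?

Bandwidth = f_high - f_low
= 57 kHz - 29 kHz = 28 kHz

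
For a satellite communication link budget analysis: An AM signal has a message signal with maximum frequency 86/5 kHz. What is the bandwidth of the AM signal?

In AM (double-sideband), the bandwidth is twice the message frequency.
BW = 2 * f_m = 2 * 86/5 kHz = 172/5 kHz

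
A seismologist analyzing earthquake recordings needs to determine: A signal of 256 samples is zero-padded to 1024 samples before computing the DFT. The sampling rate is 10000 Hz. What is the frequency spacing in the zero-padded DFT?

Original DFT: N = 256, resolution = f_s/N = 10000/256 = 625/16 Hz
Zero-padded DFT: N = 1024, resolution = f_s/N = 10000/1024 = 625/64 Hz
Zero-padding interpolates the spectrum (finer frequency grid)
but does NOT improve the true spectral resolution (ability to resolve close frequencies).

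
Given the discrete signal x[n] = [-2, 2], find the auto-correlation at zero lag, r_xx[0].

The auto-correlation at zero lag r_xx[0] equals the signal energy.
r_xx[0] = sum of x[n]^2 = (-2)^2 + 2^2
= 4 + 4 = 8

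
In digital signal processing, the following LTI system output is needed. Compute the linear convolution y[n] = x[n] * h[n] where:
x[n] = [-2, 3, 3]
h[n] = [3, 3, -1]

y[n] = sum_k x[k]*h[n-k]. Output length = len(x) + len(h) - 1 = 3 + 3 - 1 = 5.
y[0] = -2*3 = -6
y[1] = 3*3 + -2*3 = 3
y[2] = 3*3 + 3*3 + -2*-1 = 20
y[3] = 3*3 + 3*-1 = 6
y[4] = 3*-1 = -3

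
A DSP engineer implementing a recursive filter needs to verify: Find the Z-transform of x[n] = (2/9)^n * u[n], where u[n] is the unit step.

The Z-transform of a^n * u[n] is z/(z-a) for |z| > |a|.
Here a = 2/9, so X(z) = z/(z - (2/9)) = 9z/(9z - 2)
ROC: |z| > 2/9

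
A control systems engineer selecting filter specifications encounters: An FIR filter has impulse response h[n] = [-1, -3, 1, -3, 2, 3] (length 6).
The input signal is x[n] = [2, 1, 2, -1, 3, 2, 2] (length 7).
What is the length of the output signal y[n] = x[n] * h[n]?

For linear convolution, the output length is:
len(y) = len(x) + len(h) - 1 = 7 + 6 - 1 = 12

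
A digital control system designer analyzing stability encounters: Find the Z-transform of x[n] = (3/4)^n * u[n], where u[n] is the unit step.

The Z-transform of a^n * u[n] is z/(z-a) for |z| > |a|.
Here a = 3/4, so X(z) = z/(z - (3/4)) = 4z/(4z - 3)
ROC: |z| > 3/4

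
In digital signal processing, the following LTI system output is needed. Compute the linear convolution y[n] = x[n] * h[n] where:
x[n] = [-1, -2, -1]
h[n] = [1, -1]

y[n] = sum_k x[k]*h[n-k]. Output length = len(x) + len(h) - 1 = 3 + 2 - 1 = 4.
y[0] = -1*1 = -1
y[1] = -2*1 + -1*-1 = -1
y[2] = -1*1 + -2*-1 = 1
y[3] = -1*-1 = 1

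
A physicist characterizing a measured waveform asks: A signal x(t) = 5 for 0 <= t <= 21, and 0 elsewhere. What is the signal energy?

Energy = integral of |x(t)|^2 dt over the signal duration
= 5^2 * 21 = 25 * 21 = 525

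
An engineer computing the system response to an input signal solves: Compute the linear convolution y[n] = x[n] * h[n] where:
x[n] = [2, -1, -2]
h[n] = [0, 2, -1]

y[n] = sum_k x[k]*h[n-k]. Output length = len(x) + len(h) - 1 = 3 + 3 - 1 = 5.
y[0] = 2*0 = 0
y[1] = -1*0 + 2*2 = 4
y[2] = -2*0 + -1*2 + 2*-1 = -4
y[3] = -2*2 + -1*-1 = -3
y[4] = -2*-1 = 2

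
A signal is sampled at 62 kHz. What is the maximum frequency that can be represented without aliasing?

The maximum frequency that can be represented without aliasing
is the Nyquist frequency: f_max = f_s / 2 = 62 kHz / 2 = 31 kHz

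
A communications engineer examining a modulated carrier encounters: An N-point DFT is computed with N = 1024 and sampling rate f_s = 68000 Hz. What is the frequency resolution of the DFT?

DFT frequency resolution = f_s / N
= 68000 / 1024 = 2125/32 Hz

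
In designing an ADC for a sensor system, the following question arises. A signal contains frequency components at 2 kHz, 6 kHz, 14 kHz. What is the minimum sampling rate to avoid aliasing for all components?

The highest frequency component is f_max = 14 kHz.
Nyquist rate = 2 * f_max = 2 * 14 kHz = 28 kHz.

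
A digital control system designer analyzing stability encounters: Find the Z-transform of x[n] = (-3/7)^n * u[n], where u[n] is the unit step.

The Z-transform of a^n * u[n] is z/(z-a) for |z| > |a|.
Here a = -3/7, so X(z) = z/(z - (-3/7)) = 7z/(7z + 3)
ROC: |z| > 3/7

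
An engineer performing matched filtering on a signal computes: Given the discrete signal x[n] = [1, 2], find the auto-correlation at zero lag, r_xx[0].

The auto-correlation at zero lag r_xx[0] equals the signal energy.
r_xx[0] = sum of x[n]^2 = 1^2 + 2^2
= 1 + 4 = 5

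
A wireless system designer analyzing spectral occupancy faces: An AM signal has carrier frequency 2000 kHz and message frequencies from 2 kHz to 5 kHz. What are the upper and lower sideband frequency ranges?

Upper sideband (USB) = fc + [fm_low, fm_high] = 2000 + [2, 5] = [2002, 2005] kHz
Lower sideband (LSB) = fc - [fm_high, fm_low] = 2000 - [5, 2] = [1995, 1998] kHz
Total occupied spectrum: 1995 kHz to 2005 kHz (plus carrier at 2000 kHz)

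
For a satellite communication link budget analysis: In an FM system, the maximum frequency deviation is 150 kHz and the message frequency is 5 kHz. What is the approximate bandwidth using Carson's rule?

Carson's rule: BW = 2*(delta_f + f_m)
= 2*(150 + 5) kHz = 310 kHz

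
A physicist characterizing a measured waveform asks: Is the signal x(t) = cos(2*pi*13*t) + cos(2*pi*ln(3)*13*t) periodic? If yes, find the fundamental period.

f1 = 13 Hz, f2 = 13*ln(3) Hz
Ratio f2/f1 = ln(3), which is irrational.
Since the frequency ratio is irrational, no common period exists.
The signal is not periodic.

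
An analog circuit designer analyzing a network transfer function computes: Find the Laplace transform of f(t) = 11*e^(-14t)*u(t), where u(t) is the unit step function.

Standard Laplace transform pair:
e^(-at)*u(t) <-> 1/(s+a)
With a = 14: L{11*e^(-14t)*u(t)} = 11/(s+14), ROC: Re(s) > -14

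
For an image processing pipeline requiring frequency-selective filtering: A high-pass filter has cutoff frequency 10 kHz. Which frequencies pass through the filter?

A high-pass filter passes all frequencies above the cutoff frequency 10 kHz and attenuates lower frequencies.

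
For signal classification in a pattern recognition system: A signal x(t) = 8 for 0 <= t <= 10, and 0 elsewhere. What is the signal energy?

Energy = integral of |x(t)|^2 dt over the signal duration
= 8^2 * 10 = 64 * 10 = 640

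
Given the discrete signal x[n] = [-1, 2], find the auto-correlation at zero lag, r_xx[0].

The auto-correlation at zero lag r_xx[0] equals the signal energy.
r_xx[0] = sum of x[n]^2 = (-1)^2 + 2^2
= 1 + 4 = 5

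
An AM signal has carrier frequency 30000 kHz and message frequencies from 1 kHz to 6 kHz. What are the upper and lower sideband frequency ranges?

Upper sideband (USB) = fc + [fm_low, fm_high] = 30000 + [1, 6] = [30001, 30006] kHz
Lower sideband (LSB) = fc - [fm_high, fm_low] = 30000 - [6, 1] = [29994, 29999] kHz
Total occupied spectrum: 29994 kHz to 30006 kHz (plus carrier at 30000 kHz)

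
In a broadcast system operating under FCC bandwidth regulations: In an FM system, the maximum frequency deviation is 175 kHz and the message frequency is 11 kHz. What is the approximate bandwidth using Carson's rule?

Carson's rule: BW = 2*(delta_f + f_m)
= 2*(175 + 11) kHz = 372 kHz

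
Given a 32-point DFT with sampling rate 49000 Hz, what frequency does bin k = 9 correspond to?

The frequency of DFT bin k is: f_k = k * f_s / N
f_9 = 9 * 49000 / 32 = 55125/4 Hz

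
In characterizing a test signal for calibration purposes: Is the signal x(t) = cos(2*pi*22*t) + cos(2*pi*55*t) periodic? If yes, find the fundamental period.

f1 = 22 Hz, f2 = 55 Hz
Period T1 = 1/22, T2 = 1/55
Ratio T1/T2 = 55/22, which is rational.
The signal is periodic with fundamental period T = 1/GCD(22,55) = 1/11 s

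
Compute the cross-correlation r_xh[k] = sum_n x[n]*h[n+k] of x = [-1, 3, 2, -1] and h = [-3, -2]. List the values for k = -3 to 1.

Both sequences indexed from 0 and zero outside their support.
Lags with overlap: k = -3 to 1.
  r_xh[-3] = x[3]*h[0] = 3
  r_xh[-2] = x[2]*h[0] + x[3]*h[1] = -4
  r_xh[-1] = x[1]*h[0] + x[2]*h[1] = -13
  r_xh[0] = x[0]*h[0] + x[1]*h[1] = -3
  r_xh[1] = x[0]*h[1] = 2
r_xh = [3, -4, -13, -3, 2] (for k = -3, ..., 1)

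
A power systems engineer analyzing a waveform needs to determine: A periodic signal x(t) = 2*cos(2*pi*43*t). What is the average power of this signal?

Average power of A*cos(wt) is A^2/2.
P = 2^2 / 2 = 4/2 = 2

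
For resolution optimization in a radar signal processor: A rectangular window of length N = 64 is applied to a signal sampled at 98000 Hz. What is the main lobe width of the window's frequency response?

For a rectangular window of length N,
the main lobe width in frequency is 2*f_s/N.
= 2*98000/64 = 6125/2 Hz
This determines the minimum frequency separation for resolving two sinusoids.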